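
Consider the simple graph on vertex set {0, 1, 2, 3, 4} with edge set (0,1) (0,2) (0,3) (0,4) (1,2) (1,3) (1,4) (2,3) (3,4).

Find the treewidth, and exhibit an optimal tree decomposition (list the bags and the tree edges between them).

Each bag holds 4 vertices, so the decomposition has width 3, which upper-bounds the treewidth. Conversely, {0, 1, 2, 3} is a clique of size 4, and the vertices of any clique must share a bag in every tree decomposition; so some bag has ≥ 4 vertices and tw(G) ≥ 3. Hence tw(G) = 3 exactly.

Treewidth 3.
One optimal decomposition is:
Bags: B1 = {0, 1, 3, 4}  B2 = {0, 1, 2, 3}
Tree: B1–B2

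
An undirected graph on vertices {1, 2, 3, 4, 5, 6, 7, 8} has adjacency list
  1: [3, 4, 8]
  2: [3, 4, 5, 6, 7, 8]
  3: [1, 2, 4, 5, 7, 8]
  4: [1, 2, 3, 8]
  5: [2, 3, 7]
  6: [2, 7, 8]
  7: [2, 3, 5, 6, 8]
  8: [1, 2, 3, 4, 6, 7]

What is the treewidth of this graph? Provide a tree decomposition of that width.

Treewidth 3.
One optimal decomposition is:
Bags: B1 = {2, 3, 7, 8}  B2 = {2, 3, 4, 8}  B3 = {2, 6, 7, 8}  B4 = {1, 3, 4, 8}  B5 = {2, 3, 5, 7}
Tree: B1–B2, B1–B3, B2–B4, B1–B5

The largest bag has 4 vertices, giving width 3; this decomposition certifies tw(G) ≤ 3. On the other hand G contains the 4-clique {1, 3, 4, 8}. A clique must lie in a single bag of any decomposition, so no decomposition can have width below 3. Combining the bounds, tw(G) = 3.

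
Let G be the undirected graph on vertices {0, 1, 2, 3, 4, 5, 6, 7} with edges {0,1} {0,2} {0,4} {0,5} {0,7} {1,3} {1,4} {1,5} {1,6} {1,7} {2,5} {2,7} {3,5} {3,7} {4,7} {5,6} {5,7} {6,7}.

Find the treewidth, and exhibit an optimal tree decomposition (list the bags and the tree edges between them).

Treewidth 3.
One optimal decomposition is:
Bags: B1 = {0, 1, 4, 7}  B2 = {0, 1, 5, 7}  B3 = {1, 3, 5, 7}  B4 = {0, 2, 5, 7}  B5 = {1, 5, 6, 7}
Tree: B1–B2, B2–B3, B2–B4, B2–B5

The largest bag has 4 vertices, giving width 3; this decomposition certifies tw(G) ≤ 3. For the lower bound, the 4 vertices {0, 1, 4, 7} are pairwise adjacent, and any tree decomposition puts a clique entirely inside one bag — forcing width ≥ 3. The upper and lower bounds meet at 3, so that is the treewidth.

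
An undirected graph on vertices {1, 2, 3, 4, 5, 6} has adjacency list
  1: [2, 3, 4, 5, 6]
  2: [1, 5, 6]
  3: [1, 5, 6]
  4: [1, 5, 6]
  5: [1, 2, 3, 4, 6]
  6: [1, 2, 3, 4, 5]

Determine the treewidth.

3

A width-3 tree decomposition is:
Bags: B1 = {1, 4, 5, 6}  B2 = {1, 3, 5, 6}  B3 = {1, 2, 5, 6}
Tree: B1–B2, B2–B3
Every bag has size at most 4, so the width is 4 − 1 = 3 and tw(G) ≤ 3. Conversely, {1, 2, 5, 6} is a clique of size 4, and the vertices of any clique must share a bag in every tree decomposition; so some bag has ≥ 4 vertices and tw(G) ≥ 3. Combining the bounds, tw(G) = 3.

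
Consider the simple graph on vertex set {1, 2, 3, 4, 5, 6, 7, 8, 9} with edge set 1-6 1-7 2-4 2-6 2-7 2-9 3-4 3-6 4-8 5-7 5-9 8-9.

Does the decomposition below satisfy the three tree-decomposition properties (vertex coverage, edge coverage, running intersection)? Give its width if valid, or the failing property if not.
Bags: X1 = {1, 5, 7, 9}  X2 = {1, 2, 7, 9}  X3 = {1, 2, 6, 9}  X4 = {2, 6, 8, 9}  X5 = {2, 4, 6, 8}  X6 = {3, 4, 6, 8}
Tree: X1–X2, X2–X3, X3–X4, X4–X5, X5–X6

Yes; width 3.

Checking the three conditions: (i) the bags cover all of {1, 2, 3, 4, 5, 6, 7, 8, 9}; (ii) for each edge, some bag contains both endpoints; (iii) the bags containing any fixed vertex form a subtree. All hold, so the decomposition is valid with width 4 − 1 = 3.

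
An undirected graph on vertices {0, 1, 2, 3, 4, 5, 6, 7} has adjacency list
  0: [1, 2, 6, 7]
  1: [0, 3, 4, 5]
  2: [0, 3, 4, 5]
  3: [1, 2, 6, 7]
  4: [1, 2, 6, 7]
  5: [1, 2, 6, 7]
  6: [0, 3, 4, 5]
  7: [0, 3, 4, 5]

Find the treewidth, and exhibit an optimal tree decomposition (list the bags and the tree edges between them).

Treewidth 4.
One such decomposition:
Bags: B1 = {0, 3, 4, 5, 7}  B2 = {0, 2, 3, 4, 5}  B3 = {0, 3, 4, 5, 6}  B4 = {0, 1, 3, 4, 5}
Tree: B1–B2, B2–B3, B3–B4

The largest bag has 5 vertices, giving width 4; this decomposition certifies tw(G) ≤ 4. For the lower bound: the 5 vertex sets {3,7}, {2,4}, {5,6}, {0}, {1} are disjoint, each induces a connected subgraph, and every pair is joined by at least one edge of G. Contracting each set to a single vertex therefore yields K_{5} as a minor, and since treewidth is minor-monotone, tw(G) ≥ tw(K_{5}) = 4. Hence tw(G) = 4 exactly.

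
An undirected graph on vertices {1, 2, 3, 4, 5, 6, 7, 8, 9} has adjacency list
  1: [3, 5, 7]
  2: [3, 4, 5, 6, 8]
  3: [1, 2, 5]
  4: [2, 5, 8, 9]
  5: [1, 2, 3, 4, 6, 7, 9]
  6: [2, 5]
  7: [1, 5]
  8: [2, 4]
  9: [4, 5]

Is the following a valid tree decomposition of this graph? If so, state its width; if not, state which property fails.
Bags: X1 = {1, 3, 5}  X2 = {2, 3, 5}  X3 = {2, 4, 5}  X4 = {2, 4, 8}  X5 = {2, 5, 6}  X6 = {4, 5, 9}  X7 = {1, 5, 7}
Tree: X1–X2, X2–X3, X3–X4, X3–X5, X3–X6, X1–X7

Checking the three conditions: (i) the bags cover all of {1, 2, 3, 4, 5, 6, 7, 8, 9}; (ii) for each edge, some bag contains both endpoints; (iii) the bags containing any fixed vertex form a subtree. All hold, so the decomposition is valid with width 3 − 1 = 2.

Yes; width 2.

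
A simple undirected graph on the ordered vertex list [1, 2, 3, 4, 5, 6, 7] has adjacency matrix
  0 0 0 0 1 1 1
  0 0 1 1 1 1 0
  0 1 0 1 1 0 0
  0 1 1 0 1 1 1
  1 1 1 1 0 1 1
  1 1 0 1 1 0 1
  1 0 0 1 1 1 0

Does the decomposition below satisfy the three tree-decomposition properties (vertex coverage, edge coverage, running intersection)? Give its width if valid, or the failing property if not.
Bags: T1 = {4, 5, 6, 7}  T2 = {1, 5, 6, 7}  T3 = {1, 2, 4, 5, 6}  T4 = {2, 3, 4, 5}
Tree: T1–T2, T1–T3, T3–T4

No — bags containing vertex 1 are not connected in the tree.

A tree decomposition must satisfy three properties: every vertex lies in some bag; for every edge, both endpoints lie together in some bag; and for every vertex, the bags containing it form a connected subtree. Here bags containing vertex 1 are not connected in the tree, so the decomposition is invalid.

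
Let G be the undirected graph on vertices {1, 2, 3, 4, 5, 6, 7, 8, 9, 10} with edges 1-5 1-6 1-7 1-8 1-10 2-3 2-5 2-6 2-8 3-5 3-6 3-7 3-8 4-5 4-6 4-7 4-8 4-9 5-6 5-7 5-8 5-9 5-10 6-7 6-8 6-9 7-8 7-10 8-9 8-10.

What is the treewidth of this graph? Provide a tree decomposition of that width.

Every bag has size at most 5, so the width is 5 − 1 = 4 and tw(G) ≤ 4. On the other hand G contains the 5-clique {1, 5, 7, 8, 10}. A clique must lie in a single bag of any decomposition, so no decomposition can have width below 4. Combining the bounds, tw(G) = 4.

Treewidth 4.
Bags: B1 = {3, 5, 6, 7, 8}  B2 = {1, 5, 6, 7, 8}  B3 = {4, 5, 6, 7, 8}  B4 = {4, 5, 6, 8, 9}  B5 = {1, 5, 7, 8, 10}  B6 = {2, 3, 5, 6, 8}
Tree: B1–B2, B2–B3, B3–B4, B2–B5, B1–B6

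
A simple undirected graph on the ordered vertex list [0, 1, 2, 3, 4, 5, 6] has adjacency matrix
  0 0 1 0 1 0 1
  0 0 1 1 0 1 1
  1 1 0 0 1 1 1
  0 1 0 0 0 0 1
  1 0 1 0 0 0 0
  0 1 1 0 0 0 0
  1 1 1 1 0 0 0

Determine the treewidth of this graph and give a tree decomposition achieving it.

Treewidth 2.
One such decomposition:
Bags: B1 = {1, 2, 5}  B2 = {1, 2, 6}  B3 = {0, 2, 6}  B4 = {0, 2, 4}  B5 = {1, 3, 6}
Tree: B1–B2, B2–B3, B3–B4, B2–B5

Every bag has size at most 3, so the width is 3 − 1 = 2 and tw(G) ≤ 2. On the other hand G contains the 3-clique {0, 2, 4}. A clique must lie in a single bag of any decomposition, so no decomposition can have width below 2. Therefore the treewidth is 2.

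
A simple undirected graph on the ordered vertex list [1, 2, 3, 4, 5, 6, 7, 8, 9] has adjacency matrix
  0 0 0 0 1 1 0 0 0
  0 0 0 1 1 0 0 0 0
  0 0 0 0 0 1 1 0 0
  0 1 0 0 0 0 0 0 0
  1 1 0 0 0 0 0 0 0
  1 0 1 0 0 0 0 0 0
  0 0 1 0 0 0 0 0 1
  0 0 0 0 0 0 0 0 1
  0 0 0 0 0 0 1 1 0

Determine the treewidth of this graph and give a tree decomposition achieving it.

Each bag holds 2 vertices, so the decomposition has width 1, which upper-bounds the treewidth. Since G has at least one edge (e.g. 4–2), it is not an edgeless graph, so tw(G) ≥ 1. Combining the bounds, tw(G) = 1.

Treewidth 1.
One optimal decomposition is:
Bags: B1 = {2, 4}  B2 = {2, 5}  B3 = {1, 5}  B4 = {1, 6}  B5 = {3, 6}  B6 = {3, 7}  B7 = {7, 9}  B8 = {8, 9}
Tree: B1–B2, B2–B3, B3–B4, B4–B5, B5–B6, B6–B7, B7–B8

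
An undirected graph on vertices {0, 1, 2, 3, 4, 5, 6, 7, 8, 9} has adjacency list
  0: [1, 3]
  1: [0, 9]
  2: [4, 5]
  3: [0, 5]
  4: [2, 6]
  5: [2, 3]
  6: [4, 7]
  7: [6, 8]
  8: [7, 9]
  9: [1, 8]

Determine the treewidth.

A width-2 tree decomposition is:
Bags: B1 = {0, 1, 3}  B2 = {1, 3, 5}  B3 = {1, 2, 5}  B4 = {1, 2, 4}  B5 = {1, 4, 6}  B6 = {1, 6, 7}  B7 = {1, 7, 8}  B8 = {1, 8, 9}
Tree: B1–B2, B2–B3, B3–B4, B4–B5, B5–B6, B6–B7, B7–B8
The largest bag has 3 vertices, giving width 2; this decomposition certifies tw(G) ≤ 2. For the lower bound, G contains the cycle 1–0–3–5–2–4–6–7–8–9–1, so G is not a forest; only forests have treewidth ≤ 1, hence tw(G) ≥ 2. Hence tw(G) = 2 exactly.

2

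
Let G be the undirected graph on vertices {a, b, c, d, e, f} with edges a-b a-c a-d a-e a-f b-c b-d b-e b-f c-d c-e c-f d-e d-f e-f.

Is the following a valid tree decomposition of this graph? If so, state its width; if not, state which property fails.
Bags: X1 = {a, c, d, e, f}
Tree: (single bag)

No — vertex b appears in no bag.

A tree decomposition must satisfy three properties: every vertex lies in some bag; for every edge, both endpoints lie together in some bag; and for every vertex, the bags containing it form a connected subtree. Here vertex b appears in no bag, so the decomposition is invalid.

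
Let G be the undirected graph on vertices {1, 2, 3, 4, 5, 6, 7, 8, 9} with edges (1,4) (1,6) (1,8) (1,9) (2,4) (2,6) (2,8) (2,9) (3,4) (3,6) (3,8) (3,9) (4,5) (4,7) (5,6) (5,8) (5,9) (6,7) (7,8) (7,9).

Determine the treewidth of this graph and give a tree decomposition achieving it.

The largest bag has 5 vertices, giving width 4; this decomposition certifies tw(G) ≤ 4. For the lower bound: the 5 vertex sets {1,9}, {3,6}, {2,4}, {8}, {7} are disjoint, each induces a connected subgraph, and every pair is joined by at least one edge of G. Contracting each set to a single vertex therefore yields K_{5} as a minor, and since treewidth is minor-monotone, tw(G) ≥ tw(K_{5}) = 4. Combining the bounds, tw(G) = 4.

Treewidth 4.
One optimal decomposition is:
Bags: B1 = {1, 4, 6, 8, 9}  B2 = {3, 4, 6, 8, 9}  B3 = {2, 4, 6, 8, 9}  B4 = {4, 6, 7, 8, 9}  B5 = {4, 5, 6, 8, 9}
Tree: B1–B2, B2–B3, B3–B4, B4–B5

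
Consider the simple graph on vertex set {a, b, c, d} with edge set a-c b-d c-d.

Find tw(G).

1

A width-1 tree decomposition is:
Bags: B1 = {a, c}  B2 = {c, d}  B3 = {b, d}
Tree: B1–B2, B2–B3
The largest bag has 2 vertices, giving width 1; this decomposition certifies tw(G) ≤ 1. Any graph with an edge has treewidth ≥ 1, and G has the edge a–c. Therefore the treewidth is 1.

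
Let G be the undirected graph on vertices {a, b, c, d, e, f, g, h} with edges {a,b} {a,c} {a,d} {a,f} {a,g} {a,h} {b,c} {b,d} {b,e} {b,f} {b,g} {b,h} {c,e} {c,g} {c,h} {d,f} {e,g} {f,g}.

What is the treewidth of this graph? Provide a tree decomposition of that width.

The largest bag has 4 vertices, giving width 3; this decomposition certifies tw(G) ≤ 3. Conversely, {b, c, e, g} is a clique of size 4, and the vertices of any clique must share a bag in every tree decomposition; so some bag has ≥ 4 vertices and tw(G) ≥ 3. The upper and lower bounds meet at 3, so that is the treewidth.

Treewidth 3.
One such decomposition:
Bags: B1 = {a, b, c, g}  B2 = {b, c, e, g}  B3 = {a, b, c, h}  B4 = {a, b, f, g}  B5 = {a, b, d, f}
Tree: B1–B2, B1–B3, B1–B4, B4–B5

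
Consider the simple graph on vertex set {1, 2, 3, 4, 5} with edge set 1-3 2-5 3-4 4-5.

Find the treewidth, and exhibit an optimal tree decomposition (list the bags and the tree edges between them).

Treewidth 1.
One such decomposition:
Bags: B1 = {1, 3}  B2 = {3, 4}  B3 = {4, 5}  B4 = {2, 5}
Tree: B1–B2, B2–B3, B3–B4

The largest bag has 2 vertices, giving width 1; this decomposition certifies tw(G) ≤ 1. G has an edge, so its treewidth is at least 1. Combining the bounds, tw(G) = 1.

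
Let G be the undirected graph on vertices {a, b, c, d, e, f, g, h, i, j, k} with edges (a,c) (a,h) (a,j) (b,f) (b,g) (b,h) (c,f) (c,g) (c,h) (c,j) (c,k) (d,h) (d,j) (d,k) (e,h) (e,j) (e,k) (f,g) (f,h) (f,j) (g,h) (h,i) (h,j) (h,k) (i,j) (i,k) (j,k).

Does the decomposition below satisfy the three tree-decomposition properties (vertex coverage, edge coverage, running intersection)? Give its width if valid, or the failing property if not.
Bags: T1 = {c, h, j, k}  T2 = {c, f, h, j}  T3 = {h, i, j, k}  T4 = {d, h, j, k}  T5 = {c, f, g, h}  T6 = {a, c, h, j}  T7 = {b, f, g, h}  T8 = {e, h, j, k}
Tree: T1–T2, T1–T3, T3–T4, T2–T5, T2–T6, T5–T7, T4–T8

Yes; width 3.

Checking the three conditions: (i) the bags cover all of {a, b, c, d, e, f, g, h, i, j, k}; (ii) for each edge, some bag contains both endpoints; (iii) the bags containing any fixed vertex form a subtree. All hold, so the decomposition is valid with width 4 − 1 = 3.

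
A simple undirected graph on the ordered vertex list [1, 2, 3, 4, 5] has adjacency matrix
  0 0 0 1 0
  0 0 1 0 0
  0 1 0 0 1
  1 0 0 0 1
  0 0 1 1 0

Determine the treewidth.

1

A width-1 tree decomposition is:
Bags: B1 = {2, 3}  B2 = {3, 5}  B3 = {4, 5}  B4 = {1, 4}
Tree: B1–B2, B2–B3, B3–B4
Every bag has size at most 2, so the width is 2 − 1 = 1 and tw(G) ≤ 1. Since G has at least one edge (e.g. 2–3), it is not an edgeless graph, so tw(G) ≥ 1. Hence tw(G) = 1 exactly.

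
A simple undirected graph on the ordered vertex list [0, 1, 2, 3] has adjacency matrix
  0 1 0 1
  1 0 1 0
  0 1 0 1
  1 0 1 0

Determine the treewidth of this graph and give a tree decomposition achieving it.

Treewidth 2.
One optimal decomposition is:
Bags: B1 = {0, 1, 2}  B2 = {0, 2, 3}
Tree: B1–B2

Every bag has size at most 3, so the width is 3 − 1 = 2 and tw(G) ≤ 2. For the lower bound, G contains the cycle 0–1–2–3–0, so G is not a forest; only forests have treewidth ≤ 1, hence tw(G) ≥ 2. Therefore the treewidth is 2.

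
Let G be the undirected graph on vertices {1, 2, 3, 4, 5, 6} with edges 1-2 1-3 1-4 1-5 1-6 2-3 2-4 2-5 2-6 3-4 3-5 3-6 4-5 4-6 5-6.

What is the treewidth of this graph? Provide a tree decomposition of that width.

A single bag containing all 6 vertices is trivially a valid decomposition of width 5. On the other hand G contains the 6-clique {1, 2, 3, 4, 5, 6}. A clique must lie in a single bag of any decomposition, so no decomposition can have width below 5. Combining the bounds, tw(G) = 5.

Treewidth 5.
One optimal decomposition is:
Bags: B1 = {1, 2, 3, 4, 5, 6}
Tree: (single bag)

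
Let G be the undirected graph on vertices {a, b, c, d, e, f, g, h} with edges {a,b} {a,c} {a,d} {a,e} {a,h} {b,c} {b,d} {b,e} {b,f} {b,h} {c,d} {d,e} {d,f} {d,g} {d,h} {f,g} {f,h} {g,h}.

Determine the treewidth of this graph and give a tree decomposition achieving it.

Treewidth 3.
One optimal decomposition is:
Bags: B1 = {d, f, g, h}  B2 = {b, d, f, h}  B3 = {a, b, d, h}  B4 = {a, b, c, d}  B5 = {a, b, d, e}
Tree: B1–B2, B2–B3, B3–B4, B3–B5

Every bag has size at most 4, so the width is 4 − 1 = 3 and tw(G) ≤ 3. On the other hand G contains the 4-clique {d, f, g, h}. A clique must lie in a single bag of any decomposition, so no decomposition can have width below 3. The upper and lower bounds meet at 3, so that is the treewidth.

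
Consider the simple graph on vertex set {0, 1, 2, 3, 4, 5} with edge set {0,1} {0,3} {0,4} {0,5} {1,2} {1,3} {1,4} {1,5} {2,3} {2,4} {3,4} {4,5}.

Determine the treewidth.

3

A width-3 tree decomposition is:
Bags: B1 = {0, 1, 4, 5}  B2 = {0, 1, 3, 4}  B3 = {1, 2, 3, 4}
Tree: B1–B2, B2–B3
The largest bag has 4 vertices, giving width 3; this decomposition certifies tw(G) ≤ 3. For the lower bound, the 4 vertices {0, 1, 3, 4} are pairwise adjacent, and any tree decomposition puts a clique entirely inside one bag — forcing width ≥ 3. The upper and lower bounds meet at 3, so that is the treewidth.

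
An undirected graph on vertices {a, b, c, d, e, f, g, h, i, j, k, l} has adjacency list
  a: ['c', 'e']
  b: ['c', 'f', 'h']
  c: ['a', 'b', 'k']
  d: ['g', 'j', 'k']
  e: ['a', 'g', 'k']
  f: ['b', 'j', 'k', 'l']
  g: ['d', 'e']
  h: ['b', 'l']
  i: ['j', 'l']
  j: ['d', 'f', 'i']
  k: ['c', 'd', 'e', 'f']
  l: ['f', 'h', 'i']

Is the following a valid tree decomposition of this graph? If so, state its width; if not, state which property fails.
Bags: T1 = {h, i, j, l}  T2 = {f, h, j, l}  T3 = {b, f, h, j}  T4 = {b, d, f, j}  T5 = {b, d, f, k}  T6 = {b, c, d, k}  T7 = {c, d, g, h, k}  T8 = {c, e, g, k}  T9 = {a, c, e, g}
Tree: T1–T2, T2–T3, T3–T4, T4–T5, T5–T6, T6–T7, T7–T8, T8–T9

No — bags containing vertex h are not connected in the tree.

A tree decomposition must satisfy three properties: every vertex lies in some bag; for every edge, both endpoints lie together in some bag; and for every vertex, the bags containing it form a connected subtree. Here bags containing vertex h are not connected in the tree, so the decomposition is invalid.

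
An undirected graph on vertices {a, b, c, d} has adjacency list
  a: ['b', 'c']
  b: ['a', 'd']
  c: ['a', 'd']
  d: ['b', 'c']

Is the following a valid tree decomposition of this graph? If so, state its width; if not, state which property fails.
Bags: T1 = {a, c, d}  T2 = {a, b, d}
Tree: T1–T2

Yes; width 2.

Checking the three conditions: (i) the bags cover all of {a, b, c, d}; (ii) for each edge, some bag contains both endpoints; (iii) the bags containing any fixed vertex form a subtree. All hold, so the decomposition is valid with width 3 − 1 = 2.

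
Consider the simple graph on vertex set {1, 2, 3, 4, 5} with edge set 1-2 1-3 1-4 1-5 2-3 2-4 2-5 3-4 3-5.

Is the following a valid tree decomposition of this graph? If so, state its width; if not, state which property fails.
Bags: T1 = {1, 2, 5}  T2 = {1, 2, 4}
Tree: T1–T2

A tree decomposition must satisfy three properties: every vertex lies in some bag; for every edge, both endpoints lie together in some bag; and for every vertex, the bags containing it form a connected subtree. Here vertex 3 appears in no bag, so the decomposition is invalid.

No — vertex 3 appears in no bag.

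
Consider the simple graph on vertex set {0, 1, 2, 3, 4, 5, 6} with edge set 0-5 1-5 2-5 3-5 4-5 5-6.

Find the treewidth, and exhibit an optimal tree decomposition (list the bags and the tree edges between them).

Treewidth 1.
Bags: B1 = {5, 6}  B2 = {1, 5}  B3 = {3, 5}  B4 = {0, 5}  B5 = {4, 5}  B6 = {2, 5}
Tree: B1–B2, B1–B3, B3–B4, B3–B5, B3–B6

Every bag has size at most 2, so the width is 2 − 1 = 1 and tw(G) ≤ 1. Any graph with an edge has treewidth ≥ 1, and G has the edge 6–5. The upper and lower bounds meet at 1, so that is the treewidth.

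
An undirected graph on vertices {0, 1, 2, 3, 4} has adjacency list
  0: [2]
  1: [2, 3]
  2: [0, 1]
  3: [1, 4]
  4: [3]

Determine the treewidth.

A width-1 tree decomposition is:
Bags: B1 = {0, 2}  B2 = {1, 2}  B3 = {1, 3}  B4 = {3, 4}
Tree: B1–B2, B2–B3, B3–B4
Every bag has size at most 2, so the width is 2 − 1 = 1 and tw(G) ≤ 1. G has an edge, so its treewidth is at least 1. Combining the bounds, tw(G) = 1.

1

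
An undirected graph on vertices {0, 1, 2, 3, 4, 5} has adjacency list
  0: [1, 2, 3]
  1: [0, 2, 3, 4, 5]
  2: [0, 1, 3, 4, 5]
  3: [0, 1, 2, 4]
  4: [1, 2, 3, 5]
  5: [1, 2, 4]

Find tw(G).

3

A width-3 tree decomposition is:
Bags: B1 = {0, 1, 2, 3}  B2 = {1, 2, 3, 4}  B3 = {1, 2, 4, 5}
Tree: B1–B2, B2–B3
The largest bag has 4 vertices, giving width 3; this decomposition certifies tw(G) ≤ 3. Conversely, {0, 1, 2, 3} is a clique of size 4, and the vertices of any clique must share a bag in every tree decomposition; so some bag has ≥ 4 vertices and tw(G) ≥ 3. Hence tw(G) = 3 exactly.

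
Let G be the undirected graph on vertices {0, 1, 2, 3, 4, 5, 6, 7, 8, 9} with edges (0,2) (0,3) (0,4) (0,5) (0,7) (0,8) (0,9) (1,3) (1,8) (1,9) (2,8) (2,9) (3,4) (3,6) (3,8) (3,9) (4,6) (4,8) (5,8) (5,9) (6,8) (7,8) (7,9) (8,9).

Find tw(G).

3

A width-3 tree decomposition is:
Bags: B1 = {0, 3, 8, 9}  B2 = {1, 3, 8, 9}  B3 = {0, 7, 8, 9}  B4 = {0, 2, 8, 9}  B5 = {0, 5, 8, 9}  B6 = {0, 3, 4, 8}  B7 = {3, 4, 6, 8}
Tree: B1–B2, B1–B3, B1–B4, B3–B5, B1–B6, B6–B7
Each bag holds 4 vertices, so the decomposition has width 3, which upper-bounds the treewidth. On the other hand G contains the 4-clique {0, 2, 8, 9}. A clique must lie in a single bag of any decomposition, so no decomposition can have width below 3. Therefore the treewidth is 3.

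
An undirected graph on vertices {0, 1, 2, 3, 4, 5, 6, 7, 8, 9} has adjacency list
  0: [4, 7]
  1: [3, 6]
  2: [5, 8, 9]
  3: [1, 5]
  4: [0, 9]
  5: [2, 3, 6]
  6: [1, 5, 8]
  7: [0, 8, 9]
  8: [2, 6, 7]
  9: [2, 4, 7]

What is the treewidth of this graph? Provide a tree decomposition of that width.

The largest bag has 3 vertices, giving width 2; this decomposition certifies tw(G) ≤ 2. The edges 1–3–5–6–1 form a cycle, so G is not a tree and its treewidth is at least 2. Hence tw(G) = 2 exactly.

Treewidth 2.
One optimal decomposition is:
Bags: B1 = {1, 3, 6}  B2 = {3, 5, 6}  B3 = {5, 6, 8}  B4 = {2, 5, 8}  B5 = {2, 7, 8}  B6 = {2, 7, 9}  B7 = {0, 7, 9}  B8 = {0, 4, 9}
Tree: B1–B2, B2–B3, B3–B4, B4–B5, B5–B6, B6–B7, B7–B8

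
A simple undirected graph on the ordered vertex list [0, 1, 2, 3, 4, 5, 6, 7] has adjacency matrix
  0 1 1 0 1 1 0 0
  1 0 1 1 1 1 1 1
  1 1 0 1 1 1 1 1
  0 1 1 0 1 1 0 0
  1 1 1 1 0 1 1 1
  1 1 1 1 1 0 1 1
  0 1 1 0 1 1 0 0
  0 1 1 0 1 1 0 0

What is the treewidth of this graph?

4

A width-4 tree decomposition is:
Bags: B1 = {1, 2, 4, 5, 7}  B2 = {1, 2, 3, 4, 5}  B3 = {1, 2, 4, 5, 6}  B4 = {0, 1, 2, 4, 5}
Tree: B1–B2, B2–B3, B1–B4
The largest bag has 5 vertices, giving width 4; this decomposition certifies tw(G) ≤ 4. On the other hand G contains the 5-clique {0, 1, 2, 4, 5}. A clique must lie in a single bag of any decomposition, so no decomposition can have width below 4. Combining the bounds, tw(G) = 4.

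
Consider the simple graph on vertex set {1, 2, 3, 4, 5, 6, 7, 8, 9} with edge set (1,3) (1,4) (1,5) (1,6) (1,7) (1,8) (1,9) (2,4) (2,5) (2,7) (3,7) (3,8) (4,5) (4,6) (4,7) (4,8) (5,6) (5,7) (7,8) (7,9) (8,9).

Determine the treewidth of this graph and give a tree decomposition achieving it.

Treewidth 3.
One optimal decomposition is:
Bags: B1 = {1, 4, 7, 8}  B2 = {1, 4, 5, 7}  B3 = {1, 4, 5, 6}  B4 = {1, 3, 7, 8}  B5 = {1, 7, 8, 9}  B6 = {2, 4, 5, 7}
Tree: B1–B2, B2–B3, B1–B4, B4–B5, B2–B6

Every bag has size at most 4, so the width is 4 − 1 = 3 and tw(G) ≤ 3. For the lower bound, the 4 vertices {1, 4, 5, 6} are pairwise adjacent, and any tree decomposition puts a clique entirely inside one bag — forcing width ≥ 3. Hence tw(G) = 3 exactly.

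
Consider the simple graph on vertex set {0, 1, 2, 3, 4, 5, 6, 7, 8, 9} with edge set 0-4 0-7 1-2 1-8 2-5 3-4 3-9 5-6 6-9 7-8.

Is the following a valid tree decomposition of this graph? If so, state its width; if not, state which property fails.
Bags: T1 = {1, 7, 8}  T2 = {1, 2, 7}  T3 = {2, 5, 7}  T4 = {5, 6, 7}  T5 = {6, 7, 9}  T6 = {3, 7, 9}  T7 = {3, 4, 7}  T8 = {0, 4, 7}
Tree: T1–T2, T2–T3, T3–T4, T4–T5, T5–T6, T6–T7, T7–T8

Checking the three conditions: (i) the bags cover all of {0, 1, 2, 3, 4, 5, 6, 7, 8, 9}; (ii) for each edge, some bag contains both endpoints; (iii) the bags containing any fixed vertex form a subtree. All hold, so the decomposition is valid with width 3 − 1 = 2.

Yes; width 2.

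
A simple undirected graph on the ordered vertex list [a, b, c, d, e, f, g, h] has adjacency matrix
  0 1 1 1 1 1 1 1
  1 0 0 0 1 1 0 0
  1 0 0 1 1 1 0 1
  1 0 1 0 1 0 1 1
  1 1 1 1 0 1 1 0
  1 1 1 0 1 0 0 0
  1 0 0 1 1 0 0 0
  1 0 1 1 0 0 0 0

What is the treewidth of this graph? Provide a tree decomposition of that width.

Treewidth 3.
Bags: B1 = {a, c, d, e}  B2 = {a, d, e, g}  B3 = {a, c, e, f}  B4 = {a, b, e, f}  B5 = {a, c, d, h}
Tree: B1–B2, B1–B3, B3–B4, B1–B5

Each bag holds 4 vertices, so the decomposition has width 3, which upper-bounds the treewidth. On the other hand G contains the 4-clique {a, d, e, g}. A clique must lie in a single bag of any decomposition, so no decomposition can have width below 3. Hence tw(G) = 3 exactly.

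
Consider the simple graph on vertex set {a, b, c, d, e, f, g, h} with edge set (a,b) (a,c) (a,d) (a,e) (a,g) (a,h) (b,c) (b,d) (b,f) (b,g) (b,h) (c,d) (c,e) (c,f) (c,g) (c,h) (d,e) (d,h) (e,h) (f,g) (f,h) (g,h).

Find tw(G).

4

A width-4 tree decomposition is:
Bags: B1 = {b, c, f, g, h}  B2 = {a, b, c, g, h}  B3 = {a, b, c, d, h}  B4 = {a, c, d, e, h}
Tree: B1–B2, B2–B3, B3–B4
Every bag has size at most 5, so the width is 5 − 1 = 4 and tw(G) ≤ 4. Conversely, {a, c, d, e, h} is a clique of size 5, and the vertices of any clique must share a bag in every tree decomposition; so some bag has ≥ 5 vertices and tw(G) ≥ 4. Hence tw(G) = 4 exactly.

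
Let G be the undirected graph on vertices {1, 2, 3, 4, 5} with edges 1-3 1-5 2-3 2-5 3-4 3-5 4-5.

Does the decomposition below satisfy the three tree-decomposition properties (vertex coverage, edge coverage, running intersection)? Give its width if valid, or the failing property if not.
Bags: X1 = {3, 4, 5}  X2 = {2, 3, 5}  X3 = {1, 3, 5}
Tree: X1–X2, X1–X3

Every vertex of G appears in some bag (union = {1, 2, 3, 4, 5}); every edge is covered by a bag; and for each vertex v the set of bags containing v is connected in the bag tree. The decomposition is therefore valid. The largest bag has 3 vertices, so the width is 2.

Yes; width 2.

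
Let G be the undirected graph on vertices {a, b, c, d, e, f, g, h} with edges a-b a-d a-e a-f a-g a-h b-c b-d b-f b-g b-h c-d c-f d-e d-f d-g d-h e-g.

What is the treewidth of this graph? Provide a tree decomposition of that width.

Every bag has size at most 4, so the width is 4 − 1 = 3 and tw(G) ≤ 3. For the lower bound, the 4 vertices {a, d, e, g} are pairwise adjacent, and any tree decomposition puts a clique entirely inside one bag — forcing width ≥ 3. Combining the bounds, tw(G) = 3.

Treewidth 3.
Bags: B1 = {a, d, e, g}  B2 = {a, b, d, g}  B3 = {a, b, d, f}  B4 = {b, c, d, f}  B5 = {a, b, d, h}
Tree: B1–B2, B2–B3, B3–B4, B2–B5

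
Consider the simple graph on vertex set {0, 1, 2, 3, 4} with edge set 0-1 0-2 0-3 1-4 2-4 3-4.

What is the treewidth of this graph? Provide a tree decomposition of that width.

Treewidth 2.
One optimal decomposition is:
Bags: B1 = {0, 1, 4}  B2 = {0, 3, 4}  B3 = {0, 2, 4}
Tree: B1–B2, B2–B3

Every bag has size at most 3, so the width is 3 − 1 = 2 and tw(G) ≤ 2. Since 0–1–4–3–0 is a cycle in G, G is not acyclic. Forests are exactly the graphs of treewidth ≤ 1, so tw(G) ≥ 2. Combining the bounds, tw(G) = 2.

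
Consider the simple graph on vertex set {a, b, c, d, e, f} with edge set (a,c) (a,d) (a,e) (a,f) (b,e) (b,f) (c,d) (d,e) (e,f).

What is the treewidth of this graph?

A width-2 tree decomposition is:
Bags: B1 = {a, d, e}  B2 = {a, e, f}  B3 = {b, e, f}  B4 = {a, c, d}
Tree: B1–B2, B2–B3, B1–B4
Every bag has size at most 3, so the width is 3 − 1 = 2 and tw(G) ≤ 2. On the other hand G contains the 3-clique {a, d, e}. A clique must lie in a single bag of any decomposition, so no decomposition can have width below 2. Therefore the treewidth is 2.

2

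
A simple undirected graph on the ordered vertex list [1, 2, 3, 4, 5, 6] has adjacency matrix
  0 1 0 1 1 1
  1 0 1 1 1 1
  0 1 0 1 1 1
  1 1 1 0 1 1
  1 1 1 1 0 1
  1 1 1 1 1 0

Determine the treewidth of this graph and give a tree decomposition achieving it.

Treewidth 4.
Bags: B1 = {1, 2, 4, 5, 6}  B2 = {2, 3, 4, 5, 6}
Tree: B1–B2

Every bag has size at most 5, so the width is 5 − 1 = 4 and tw(G) ≤ 4. For the lower bound, the 5 vertices {1, 2, 4, 5, 6} are pairwise adjacent, and any tree decomposition puts a clique entirely inside one bag — forcing width ≥ 4. Therefore the treewidth is 4.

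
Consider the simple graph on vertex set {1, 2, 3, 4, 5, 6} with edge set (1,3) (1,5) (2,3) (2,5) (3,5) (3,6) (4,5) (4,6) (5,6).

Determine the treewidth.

2

A width-2 tree decomposition is:
Bags: B1 = {2, 3, 5}  B2 = {3, 5, 6}  B3 = {1, 3, 5}  B4 = {4, 5, 6}
Tree: B1–B2, B1–B3, B2–B4
Every bag has size at most 3, so the width is 3 − 1 = 2 and tw(G) ≤ 2. Conversely, {1, 3, 5} is a clique of size 3, and the vertices of any clique must share a bag in every tree decomposition; so some bag has ≥ 3 vertices and tw(G) ≥ 2. Combining the bounds, tw(G) = 2.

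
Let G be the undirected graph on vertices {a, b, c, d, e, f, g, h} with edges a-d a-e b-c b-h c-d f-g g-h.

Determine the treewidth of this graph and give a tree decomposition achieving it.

Treewidth 1.
One such decomposition:
Bags: B1 = {f, g}  B2 = {g, h}  B3 = {b, h}  B4 = {b, c}  B5 = {c, d}  B6 = {a, d}  B7 = {a, e}
Tree: B1–B2, B2–B3, B3–B4, B4–B5, B5–B6, B6–B7

The largest bag has 2 vertices, giving width 1; this decomposition certifies tw(G) ≤ 1. Any graph with an edge has treewidth ≥ 1, and G has the edge f–g. Hence tw(G) = 1 exactly.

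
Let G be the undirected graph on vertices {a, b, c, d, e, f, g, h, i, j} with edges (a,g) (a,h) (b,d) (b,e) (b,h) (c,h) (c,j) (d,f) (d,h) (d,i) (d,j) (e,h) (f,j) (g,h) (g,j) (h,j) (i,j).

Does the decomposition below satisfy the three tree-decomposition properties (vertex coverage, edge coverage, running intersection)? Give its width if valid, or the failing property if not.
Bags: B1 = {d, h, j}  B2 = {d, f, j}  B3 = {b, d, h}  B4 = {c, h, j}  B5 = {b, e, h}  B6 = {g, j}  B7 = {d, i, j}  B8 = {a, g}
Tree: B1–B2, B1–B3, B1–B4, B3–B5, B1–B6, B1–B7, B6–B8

A tree decomposition must satisfy three properties: every vertex lies in some bag; for every edge, both endpoints lie together in some bag; and for every vertex, the bags containing it form a connected subtree. Here edge (h,g) lies in no bag, so the decomposition is invalid.

No — edge (h,g) lies in no bag.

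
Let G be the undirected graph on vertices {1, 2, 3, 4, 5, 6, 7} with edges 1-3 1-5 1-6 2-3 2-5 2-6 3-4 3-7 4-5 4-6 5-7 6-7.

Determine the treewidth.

3

A width-3 tree decomposition is:
Bags: B1 = {2, 3, 5, 6}  B2 = {3, 4, 5, 6}  B3 = {1, 3, 5, 6}  B4 = {3, 5, 6, 7}
Tree: B1–B2, B2–B3, B3–B4
Each bag holds 4 vertices, so the decomposition has width 3, which upper-bounds the treewidth. For the lower bound: the 4 vertex sets {2,6}, {3,4}, {5}, {1} are disjoint, each induces a connected subgraph, and every pair is joined by at least one edge of G. Contracting each set to a single vertex therefore yields K_{4} as a minor, and since treewidth is minor-monotone, tw(G) ≥ tw(K_{4}) = 3. The upper and lower bounds meet at 3, so that is the treewidth.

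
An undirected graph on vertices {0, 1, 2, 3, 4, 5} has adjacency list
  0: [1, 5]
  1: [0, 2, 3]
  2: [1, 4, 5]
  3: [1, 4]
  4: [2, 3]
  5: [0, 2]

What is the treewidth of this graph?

2

A width-2 tree decomposition is:
Bags: B1 = {0, 2, 5}  B2 = {0, 1, 2}  B3 = {1, 2, 4}  B4 = {1, 3, 4}
Tree: B1–B2, B2–B3, B3–B4
The largest bag has 3 vertices, giving width 2; this decomposition certifies tw(G) ≤ 2. For the lower bound, G contains the cycle 5–0–1–2–5, so G is not a forest; only forests have treewidth ≤ 1, hence tw(G) ≥ 2. Hence tw(G) = 2 exactly.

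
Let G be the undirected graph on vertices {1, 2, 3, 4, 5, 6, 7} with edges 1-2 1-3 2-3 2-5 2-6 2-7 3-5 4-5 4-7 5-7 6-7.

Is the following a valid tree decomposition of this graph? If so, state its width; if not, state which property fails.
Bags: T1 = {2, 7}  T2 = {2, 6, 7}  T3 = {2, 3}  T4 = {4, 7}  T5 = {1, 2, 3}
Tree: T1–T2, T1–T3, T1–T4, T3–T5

A tree decomposition must satisfy three properties: every vertex lies in some bag; for every edge, both endpoints lie together in some bag; and for every vertex, the bags containing it form a connected subtree. Here vertex 5 appears in no bag, so the decomposition is invalid.

No — vertex 5 appears in no bag.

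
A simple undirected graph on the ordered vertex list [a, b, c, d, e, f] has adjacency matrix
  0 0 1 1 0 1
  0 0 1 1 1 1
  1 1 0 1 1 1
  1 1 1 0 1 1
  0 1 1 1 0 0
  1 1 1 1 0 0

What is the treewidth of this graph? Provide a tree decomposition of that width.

Treewidth 3.
Bags: B1 = {b, c, d, e}  B2 = {b, c, d, f}  B3 = {a, c, d, f}
Tree: B1–B2, B2–B3

Every bag has size at most 4, so the width is 4 − 1 = 3 and tw(G) ≤ 3. For the lower bound, the 4 vertices {b, c, d, e} are pairwise adjacent, and any tree decomposition puts a clique entirely inside one bag — forcing width ≥ 3. Therefore the treewidth is 3.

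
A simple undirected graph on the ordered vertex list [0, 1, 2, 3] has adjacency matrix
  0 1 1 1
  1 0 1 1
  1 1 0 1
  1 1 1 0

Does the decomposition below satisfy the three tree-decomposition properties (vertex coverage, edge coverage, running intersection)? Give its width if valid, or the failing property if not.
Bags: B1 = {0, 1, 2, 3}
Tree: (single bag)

Yes; width 3.

Checking the three conditions: (i) the bags cover all of {0, 1, 2, 3}; (ii) for each edge, some bag contains both endpoints; (iii) the bags containing any fixed vertex form a subtree. All hold, so the decomposition is valid with width 4 − 1 = 3.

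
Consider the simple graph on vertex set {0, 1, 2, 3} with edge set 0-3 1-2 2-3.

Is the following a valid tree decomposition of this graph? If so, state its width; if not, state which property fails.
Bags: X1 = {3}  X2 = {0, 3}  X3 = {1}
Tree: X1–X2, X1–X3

No — vertex 2 appears in no bag.

A tree decomposition must satisfy three properties: every vertex lies in some bag; for every edge, both endpoints lie together in some bag; and for every vertex, the bags containing it form a connected subtree. Here vertex 2 appears in no bag, so the decomposition is invalid.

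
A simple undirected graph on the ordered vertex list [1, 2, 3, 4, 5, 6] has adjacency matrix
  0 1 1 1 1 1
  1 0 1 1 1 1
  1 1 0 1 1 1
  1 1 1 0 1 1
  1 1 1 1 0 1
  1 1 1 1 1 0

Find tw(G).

5

A width-5 tree decomposition is:
Bags: B1 = {1, 2, 3, 4, 5, 6}
Tree: (single bag)
A single bag containing all 6 vertices is trivially a valid decomposition of width 5. Conversely, {1, 2, 3, 4, 5, 6} is a clique of size 6, and the vertices of any clique must share a bag in every tree decomposition; so some bag has ≥ 6 vertices and tw(G) ≥ 5. The upper and lower bounds meet at 5, so that is the treewidth.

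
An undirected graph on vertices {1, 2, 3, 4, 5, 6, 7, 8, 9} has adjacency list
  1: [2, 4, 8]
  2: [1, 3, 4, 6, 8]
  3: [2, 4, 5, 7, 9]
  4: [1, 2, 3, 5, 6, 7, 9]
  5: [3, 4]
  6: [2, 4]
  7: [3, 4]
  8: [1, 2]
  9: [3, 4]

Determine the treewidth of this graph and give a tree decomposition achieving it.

Each bag holds 3 vertices, so the decomposition has width 2, which upper-bounds the treewidth. Conversely, {1, 2, 8} is a clique of size 3, and the vertices of any clique must share a bag in every tree decomposition; so some bag has ≥ 3 vertices and tw(G) ≥ 2. Hence tw(G) = 2 exactly.

Treewidth 2.
Bags: B1 = {2, 4, 6}  B2 = {2, 3, 4}  B3 = {1, 2, 4}  B4 = {3, 4, 9}  B5 = {3, 4, 5}  B6 = {1, 2, 8}  B7 = {3, 4, 7}
Tree: B1–B2, B2–B3, B2–B4, B4–B5, B3–B6, B2–B7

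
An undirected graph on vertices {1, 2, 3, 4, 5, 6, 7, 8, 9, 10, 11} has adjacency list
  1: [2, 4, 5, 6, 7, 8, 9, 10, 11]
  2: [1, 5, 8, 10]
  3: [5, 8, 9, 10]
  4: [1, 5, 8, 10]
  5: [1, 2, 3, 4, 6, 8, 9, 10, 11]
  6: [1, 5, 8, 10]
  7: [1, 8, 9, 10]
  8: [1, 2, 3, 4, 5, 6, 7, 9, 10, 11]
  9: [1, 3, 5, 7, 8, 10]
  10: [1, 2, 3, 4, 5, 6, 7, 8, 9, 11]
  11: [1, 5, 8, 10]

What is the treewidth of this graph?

4

A width-4 tree decomposition is:
Bags: B1 = {1, 2, 5, 8, 10}  B2 = {1, 5, 8, 9, 10}  B3 = {1, 7, 8, 9, 10}  B4 = {1, 5, 6, 8, 10}  B5 = {1, 5, 8, 10, 11}  B6 = {3, 5, 8, 9, 10}  B7 = {1, 4, 5, 8, 10}
Tree: B1–B2, B2–B3, B1–B4, B1–B5, B2–B6, B1–B7
The largest bag has 5 vertices, giving width 4; this decomposition certifies tw(G) ≤ 4. Conversely, {1, 2, 5, 8, 10} is a clique of size 5, and the vertices of any clique must share a bag in every tree decomposition; so some bag has ≥ 5 vertices and tw(G) ≥ 4. Therefore the treewidth is 4.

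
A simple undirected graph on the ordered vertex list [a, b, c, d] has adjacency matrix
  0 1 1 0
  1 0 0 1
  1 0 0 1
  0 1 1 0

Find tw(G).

2

A width-2 tree decomposition is:
Bags: B1 = {a, b, d}  B2 = {a, c, d}
Tree: B1–B2
Every bag has size at most 3, so the width is 3 − 1 = 2 and tw(G) ≤ 2. For the lower bound, G contains the cycle a–b–d–c–a, so G is not a forest; only forests have treewidth ≤ 1, hence tw(G) ≥ 2. Therefore the treewidth is 2.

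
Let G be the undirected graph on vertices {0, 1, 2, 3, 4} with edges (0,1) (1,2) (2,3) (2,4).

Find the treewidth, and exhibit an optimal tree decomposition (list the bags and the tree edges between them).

Every bag has size at most 2, so the width is 2 − 1 = 1 and tw(G) ≤ 1. Any graph with an edge has treewidth ≥ 1, and G has the edge 2–1. Combining the bounds, tw(G) = 1.

Treewidth 1.
One optimal decomposition is:
Bags: B1 = {1, 2}  B2 = {2, 4}  B3 = {2, 3}  B4 = {0, 1}
Tree: B1–B2, B2–B3, B1–B4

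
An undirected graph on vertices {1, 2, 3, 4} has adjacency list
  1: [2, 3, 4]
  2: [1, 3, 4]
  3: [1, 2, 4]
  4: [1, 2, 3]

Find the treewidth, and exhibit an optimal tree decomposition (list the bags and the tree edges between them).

Treewidth 3.
One optimal decomposition is:
Bags: B1 = {1, 2, 3, 4}
Tree: (single bag)

A single bag containing all 4 vertices is trivially a valid decomposition of width 3. On the other hand G contains the 4-clique {1, 2, 3, 4}. A clique must lie in a single bag of any decomposition, so no decomposition can have width below 3. Combining the bounds, tw(G) = 3.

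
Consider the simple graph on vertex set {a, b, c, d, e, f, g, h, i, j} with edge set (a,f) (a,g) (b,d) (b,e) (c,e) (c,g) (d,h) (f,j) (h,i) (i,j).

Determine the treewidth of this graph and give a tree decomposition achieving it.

Every bag has size at most 3, so the width is 3 − 1 = 2 and tw(G) ≤ 2. Since c–g–a–f–j–i–h–d–b–e–c is a cycle in G, G is not acyclic. Forests are exactly the graphs of treewidth ≤ 1, so tw(G) ≥ 2. The upper and lower bounds meet at 2, so that is the treewidth.

Treewidth 2.
One such decomposition:
Bags: B1 = {a, c, g}  B2 = {a, c, f}  B3 = {c, f, j}  B4 = {c, i, j}  B5 = {c, h, i}  B6 = {c, d, h}  B7 = {b, c, d}  B8 = {b, c, e}
Tree: B1–B2, B2–B3, B3–B4, B4–B5, B5–B6, B6–B7, B7–B8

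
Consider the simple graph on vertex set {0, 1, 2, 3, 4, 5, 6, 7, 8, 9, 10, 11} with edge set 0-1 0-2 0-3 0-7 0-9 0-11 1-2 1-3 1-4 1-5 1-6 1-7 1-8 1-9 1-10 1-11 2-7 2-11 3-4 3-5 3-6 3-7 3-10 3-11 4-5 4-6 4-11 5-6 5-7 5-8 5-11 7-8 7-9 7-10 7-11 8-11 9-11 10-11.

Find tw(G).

4

A width-4 tree decomposition is:
Bags: B1 = {1, 3, 5, 7, 11}  B2 = {1, 5, 7, 8, 11}  B3 = {1, 3, 4, 5, 11}  B4 = {0, 1, 3, 7, 11}  B5 = {0, 1, 2, 7, 11}  B6 = {1, 3, 4, 5, 6}  B7 = {0, 1, 7, 9, 11}  B8 = {1, 3, 7, 10, 11}
Tree: B1–B2, B1–B3, B1–B4, B4–B5, B3–B6, B5–B7, B1–B8
Every bag has size at most 5, so the width is 5 − 1 = 4 and tw(G) ≤ 4. Conversely, {1, 3, 4, 5, 11} is a clique of size 5, and the vertices of any clique must share a bag in every tree decomposition; so some bag has ≥ 5 vertices and tw(G) ≥ 4. Therefore the treewidth is 4.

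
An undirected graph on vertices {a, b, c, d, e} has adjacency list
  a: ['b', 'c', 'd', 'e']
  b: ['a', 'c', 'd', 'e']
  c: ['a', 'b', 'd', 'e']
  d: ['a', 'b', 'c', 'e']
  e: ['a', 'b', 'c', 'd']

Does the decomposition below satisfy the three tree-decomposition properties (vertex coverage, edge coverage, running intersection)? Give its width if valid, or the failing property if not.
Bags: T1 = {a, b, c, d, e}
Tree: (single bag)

Yes; width 4.

Vertex coverage: the bags together contain {a, b, c, d, e}, the full vertex set. Edge coverage: each edge of G has both endpoints in at least one bag. Running intersection: for every vertex, the bags containing it form a connected subtree. All three properties hold, so this is a valid tree decomposition of width max|bag| − 1 = 4, and hence tw(G) ≤ 4.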